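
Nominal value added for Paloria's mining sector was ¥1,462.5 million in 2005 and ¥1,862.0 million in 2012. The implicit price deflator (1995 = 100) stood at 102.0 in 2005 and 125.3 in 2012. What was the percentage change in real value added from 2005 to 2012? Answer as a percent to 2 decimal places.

3.64%

Real value added 2005 = 1462.5 / 1.020 = 1433.82.
Real value added 2012 = 1862.0 / 1.253 = 1486.03.
Real growth = 1486.03 / 1433.82 − 1 = 0.0364.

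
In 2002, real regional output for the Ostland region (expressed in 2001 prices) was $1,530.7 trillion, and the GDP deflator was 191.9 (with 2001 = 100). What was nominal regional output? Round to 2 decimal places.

Nominal regional output = Real × (GDP deflator/100) = 1530.7 × 1.919 = 2937.41.

$2,937.41 trillion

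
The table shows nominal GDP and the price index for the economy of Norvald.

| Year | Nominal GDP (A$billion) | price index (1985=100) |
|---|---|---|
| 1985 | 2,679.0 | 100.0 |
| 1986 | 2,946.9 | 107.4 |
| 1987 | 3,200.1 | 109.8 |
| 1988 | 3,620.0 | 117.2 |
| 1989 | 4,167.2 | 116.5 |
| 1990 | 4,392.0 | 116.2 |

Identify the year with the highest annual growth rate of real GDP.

1986: real = 2946.9/1.074 = 2743.85; growth vs 1985 (2679.00) = 2.42%.
1987: real = 3200.1/1.098 = 2914.48; growth vs 1986 (2743.85) = 6.22%.
1988: real = 3620.0/1.172 = 3088.74; growth vs 1987 (2914.48) = 5.98%.
1989: real = 4167.2/1.165 = 3577.00; growth vs 1988 (3088.74) = 15.81%.
1990: real = 4392.0/1.162 = 3779.69; growth vs 1989 (3577.00) = 5.67%.

1989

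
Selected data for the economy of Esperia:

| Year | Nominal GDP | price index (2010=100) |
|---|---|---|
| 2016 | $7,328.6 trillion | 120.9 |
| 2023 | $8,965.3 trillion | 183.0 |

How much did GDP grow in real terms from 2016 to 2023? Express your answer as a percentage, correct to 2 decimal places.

Deflate each year: 2016 → 7328.6/1.209 = 6061.70; 2023 → 8965.3/1.830 = 4899.07.
So real GDP changed by 4899.07/6061.70 − 1 = -0.1918, i.e. -19.18%.

-19.18%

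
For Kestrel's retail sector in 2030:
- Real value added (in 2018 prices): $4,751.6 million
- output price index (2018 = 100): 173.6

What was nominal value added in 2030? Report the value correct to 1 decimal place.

$8,248.8 million

Nominal value added = Real × (output price index/100) = 4751.6 × 1.736 = 8248.78.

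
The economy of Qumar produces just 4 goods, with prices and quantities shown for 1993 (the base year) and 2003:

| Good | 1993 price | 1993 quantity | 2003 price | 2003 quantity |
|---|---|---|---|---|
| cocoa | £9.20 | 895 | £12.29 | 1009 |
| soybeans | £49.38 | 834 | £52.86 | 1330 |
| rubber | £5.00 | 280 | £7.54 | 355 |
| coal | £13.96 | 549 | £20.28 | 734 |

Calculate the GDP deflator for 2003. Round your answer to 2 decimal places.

Nominal GDP 2003 = 12.29·1009 + 52.86·1330 + 7.54·355 + 20.28·734 = 100266.63.
Real GDP 2003 (at 1993 prices) = 9.20·1009 + 49.38·1330 + 5.00·355 + 13.96·734 = 86979.84.
Deflator = Nominal/Real × 100 = 100266.63/86979.84 × 100 = 115.276.

115.28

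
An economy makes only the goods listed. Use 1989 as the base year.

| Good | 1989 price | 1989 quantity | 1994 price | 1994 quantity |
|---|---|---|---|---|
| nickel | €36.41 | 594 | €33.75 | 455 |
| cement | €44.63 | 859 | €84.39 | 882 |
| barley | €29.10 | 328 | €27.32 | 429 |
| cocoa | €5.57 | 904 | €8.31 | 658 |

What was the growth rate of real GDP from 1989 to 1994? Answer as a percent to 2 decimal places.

-3.31%

Real GDP 1989 = Nominal GDP 1989 = 36.41·594 + 44.63·859 + 29.10·328 + 5.57·904 = 74544.79.
Real GDP 1994 (at 1989 prices) = 36.41·455 + 44.63·882 + 29.10·429 + 5.57·658 = 72079.17.
Real growth = 72079.17/74544.79 − 1 = -0.0331.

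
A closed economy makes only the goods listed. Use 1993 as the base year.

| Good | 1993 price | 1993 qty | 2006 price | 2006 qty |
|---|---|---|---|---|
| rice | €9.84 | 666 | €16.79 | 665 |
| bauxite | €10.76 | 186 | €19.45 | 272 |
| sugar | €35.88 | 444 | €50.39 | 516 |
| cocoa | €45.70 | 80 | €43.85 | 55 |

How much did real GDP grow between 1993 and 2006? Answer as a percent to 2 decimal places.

8.37%

Real GDP 1993 = Nominal GDP 1993 = 9.84·666 + 10.76·186 + 35.88·444 + 45.70·80 = 28141.52.
Real GDP 2006 (at 1993 prices) = 9.84·665 + 10.76·272 + 35.88·516 + 45.70·55 = 30497.90.
Real growth = 30497.90/28141.52 − 1 = 0.0837.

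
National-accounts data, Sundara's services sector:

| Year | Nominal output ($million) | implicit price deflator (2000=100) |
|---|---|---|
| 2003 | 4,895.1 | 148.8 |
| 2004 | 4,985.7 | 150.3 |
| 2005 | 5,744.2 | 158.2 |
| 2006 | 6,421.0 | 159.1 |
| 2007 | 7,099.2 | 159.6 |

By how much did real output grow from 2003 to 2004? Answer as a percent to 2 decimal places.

0.83%

Real output 2003 = 4895.1/1.488 = 3289.72.
Real output 2004 = 4985.7/1.503 = 3317.17.
Change = 3317.17/3289.72 − 1 = 0.0083.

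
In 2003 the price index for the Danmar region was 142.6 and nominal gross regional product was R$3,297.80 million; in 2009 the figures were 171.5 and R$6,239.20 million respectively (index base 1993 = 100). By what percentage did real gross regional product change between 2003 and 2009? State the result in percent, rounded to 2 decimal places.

Deflate each year: 2003 → 3297.80/1.426 = 2312.62; 2009 → 6239.20/1.715 = 3638.02.
So real gross regional product changed by 3638.02/2312.62 − 1 = 0.5731, i.e. 57.31%.

57.31%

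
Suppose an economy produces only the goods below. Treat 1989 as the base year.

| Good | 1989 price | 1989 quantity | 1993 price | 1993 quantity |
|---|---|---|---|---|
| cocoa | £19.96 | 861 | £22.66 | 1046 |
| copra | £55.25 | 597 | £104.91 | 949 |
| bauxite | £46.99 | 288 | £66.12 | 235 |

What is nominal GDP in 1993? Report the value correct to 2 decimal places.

Nominal GDP 1993 = Σ (p_1993 × q_1993) = 22.66·1046 + 104.91·949 + 66.12·235 = 138800.15.

£138800.15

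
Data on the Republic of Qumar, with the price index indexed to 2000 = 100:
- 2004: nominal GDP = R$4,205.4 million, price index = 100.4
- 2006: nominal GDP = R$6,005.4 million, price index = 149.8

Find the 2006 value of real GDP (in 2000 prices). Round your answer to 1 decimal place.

Real GDP = Nominal / (price index/100) = 6005.4 / 1.498 = 4008.95.

R$4,008.9 million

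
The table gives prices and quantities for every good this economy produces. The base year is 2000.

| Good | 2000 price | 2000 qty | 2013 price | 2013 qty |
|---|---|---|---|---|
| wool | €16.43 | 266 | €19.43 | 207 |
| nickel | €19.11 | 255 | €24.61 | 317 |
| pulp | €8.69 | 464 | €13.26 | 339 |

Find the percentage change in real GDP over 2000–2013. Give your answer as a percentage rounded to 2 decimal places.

-6.56%

Real GDP 2000 = Nominal GDP 2000 = 16.43·266 + 19.11·255 + 8.69·464 = 13275.59.
Real GDP 2013 (at 2000 prices) = 16.43·207 + 19.11·317 + 8.69·339 = 12404.79.
Real growth = 12404.79/13275.59 − 1 = -0.0656.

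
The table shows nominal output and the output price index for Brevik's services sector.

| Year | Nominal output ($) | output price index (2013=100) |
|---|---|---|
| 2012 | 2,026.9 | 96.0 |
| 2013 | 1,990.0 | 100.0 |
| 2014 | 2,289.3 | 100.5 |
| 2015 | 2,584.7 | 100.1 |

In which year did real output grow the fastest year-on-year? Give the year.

2013: real = 1990.0/1.000 = 1990.00; growth vs 2012 (2111.35) = -5.75%.
2014: real = 2289.3/1.005 = 2277.91; growth vs 2013 (1990.00) = 14.47%.
2015: real = 2584.7/1.001 = 2582.12; growth vs 2014 (2277.91) = 13.35%.

2014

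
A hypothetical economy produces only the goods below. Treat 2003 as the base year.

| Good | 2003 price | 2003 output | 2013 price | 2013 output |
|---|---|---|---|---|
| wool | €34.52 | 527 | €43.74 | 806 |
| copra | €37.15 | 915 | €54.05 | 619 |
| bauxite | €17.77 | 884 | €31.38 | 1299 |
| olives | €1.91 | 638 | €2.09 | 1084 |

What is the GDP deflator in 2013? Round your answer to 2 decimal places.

147.08

Nominal GDP 2013 = 43.74·806 + 54.05·619 + 31.38·1299 + 2.09·1084 = 111739.57.
Real GDP 2013 (at 2003 prices) = 34.52·806 + 37.15·619 + 17.77·1299 + 1.91·1084 = 75972.64.
Deflator = Nominal/Real × 100 = 111739.57/75972.64 × 100 = 147.079.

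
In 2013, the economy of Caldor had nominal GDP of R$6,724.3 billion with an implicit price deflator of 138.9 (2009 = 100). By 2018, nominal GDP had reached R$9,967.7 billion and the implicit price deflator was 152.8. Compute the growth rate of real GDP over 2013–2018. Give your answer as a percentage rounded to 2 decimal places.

34.75%

Real GDP 2013 = 6724.3 / 1.389 = 4841.11.
Real GDP 2018 = 9967.7 / 1.528 = 6523.36.
Real growth = 6523.36 / 4841.11 − 1 = 0.3475.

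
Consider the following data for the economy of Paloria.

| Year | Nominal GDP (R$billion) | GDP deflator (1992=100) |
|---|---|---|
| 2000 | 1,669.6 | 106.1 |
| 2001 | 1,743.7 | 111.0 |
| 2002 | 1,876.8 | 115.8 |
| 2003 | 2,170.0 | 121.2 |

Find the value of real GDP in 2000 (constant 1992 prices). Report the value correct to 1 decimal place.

R$1,573.6 billion

Real GDP 2000 = 1669.6 / 1.061 = 1573.61.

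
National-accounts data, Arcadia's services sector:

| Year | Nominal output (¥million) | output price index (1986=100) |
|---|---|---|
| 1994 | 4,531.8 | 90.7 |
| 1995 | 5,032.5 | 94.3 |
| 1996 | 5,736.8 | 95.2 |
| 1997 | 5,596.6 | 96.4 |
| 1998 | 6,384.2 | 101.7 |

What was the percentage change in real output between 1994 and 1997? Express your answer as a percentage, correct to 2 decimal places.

16.19%

Real output 1994 = 4531.8/0.907 = 4996.47.
Real output 1997 = 5596.6/0.964 = 5805.60.
Change = 5805.60/4996.47 − 1 = 0.1619.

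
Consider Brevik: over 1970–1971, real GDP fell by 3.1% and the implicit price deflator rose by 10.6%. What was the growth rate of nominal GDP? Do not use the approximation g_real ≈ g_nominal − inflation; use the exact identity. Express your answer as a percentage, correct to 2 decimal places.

(1 + g_nom) = (1 + g_real)(1 + π) = 0.9690 × 1.1060 = 1.07171.

7.17%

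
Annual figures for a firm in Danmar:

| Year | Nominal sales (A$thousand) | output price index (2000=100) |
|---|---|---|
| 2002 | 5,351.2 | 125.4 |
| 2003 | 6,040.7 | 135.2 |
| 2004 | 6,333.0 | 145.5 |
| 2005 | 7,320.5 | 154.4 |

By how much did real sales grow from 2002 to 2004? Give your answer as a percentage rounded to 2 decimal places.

2.00%

Real sales 2002 = 5351.2/1.254 = 4267.30.
Real sales 2004 = 6333.0/1.455 = 4352.58.
Change = 4352.58/4267.30 − 1 = 0.0200.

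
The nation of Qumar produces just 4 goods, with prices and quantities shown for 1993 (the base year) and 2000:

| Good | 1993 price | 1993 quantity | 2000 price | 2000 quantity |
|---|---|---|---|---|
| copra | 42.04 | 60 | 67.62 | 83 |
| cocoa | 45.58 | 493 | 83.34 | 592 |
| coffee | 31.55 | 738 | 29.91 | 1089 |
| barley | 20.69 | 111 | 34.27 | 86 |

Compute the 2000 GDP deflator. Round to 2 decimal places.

135.82

Nominal GDP 2000 = 67.62·83 + 83.34·592 + 29.91·1089 + 34.27·86 = 90468.95.
Real GDP 2000 (at 1993 prices) = 42.04·83 + 45.58·592 + 31.55·1089 + 20.69·86 = 66609.97.
Deflator = Nominal/Real × 100 = 90468.95/66609.97 × 100 = 135.819.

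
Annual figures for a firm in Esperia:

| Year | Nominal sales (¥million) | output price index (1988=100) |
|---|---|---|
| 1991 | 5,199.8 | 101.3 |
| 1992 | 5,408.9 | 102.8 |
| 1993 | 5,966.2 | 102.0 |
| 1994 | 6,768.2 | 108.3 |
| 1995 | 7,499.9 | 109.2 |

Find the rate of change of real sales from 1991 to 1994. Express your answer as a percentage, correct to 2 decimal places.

21.75%

Real sales 1991 = 5199.8/1.013 = 5133.07.
Real sales 1994 = 6768.2/1.083 = 6249.49.
Change = 6249.49/5133.07 − 1 = 0.2175.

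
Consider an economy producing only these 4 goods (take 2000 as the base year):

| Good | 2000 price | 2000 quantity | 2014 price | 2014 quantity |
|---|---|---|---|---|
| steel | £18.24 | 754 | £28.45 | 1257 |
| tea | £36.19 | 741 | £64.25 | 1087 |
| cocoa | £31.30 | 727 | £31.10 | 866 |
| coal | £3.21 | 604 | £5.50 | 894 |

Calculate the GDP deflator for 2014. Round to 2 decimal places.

149.01

Nominal GDP 2014 = 28.45·1257 + 64.25·1087 + 31.10·866 + 5.50·894 = 137451.00.
Real GDP 2014 (at 2000 prices) = 18.24·1257 + 36.19·1087 + 31.30·866 + 3.21·894 = 92241.75.
Deflator = Nominal/Real × 100 = 137451.00/92241.75 × 100 = 149.012.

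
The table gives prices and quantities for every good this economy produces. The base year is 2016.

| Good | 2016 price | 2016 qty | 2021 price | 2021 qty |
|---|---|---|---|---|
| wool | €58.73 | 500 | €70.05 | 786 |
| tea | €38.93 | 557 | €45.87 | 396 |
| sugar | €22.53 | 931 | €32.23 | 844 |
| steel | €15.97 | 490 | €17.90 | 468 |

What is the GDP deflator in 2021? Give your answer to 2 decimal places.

Nominal GDP 2021 = 70.05·786 + 45.87·396 + 32.23·844 + 17.90·468 = 108803.14.
Real GDP 2021 (at 2016 prices) = 58.73·786 + 38.93·396 + 22.53·844 + 15.97·468 = 88067.34.
Deflator = Nominal/Real × 100 = 108803.14/88067.34 × 100 = 123.545.

123.55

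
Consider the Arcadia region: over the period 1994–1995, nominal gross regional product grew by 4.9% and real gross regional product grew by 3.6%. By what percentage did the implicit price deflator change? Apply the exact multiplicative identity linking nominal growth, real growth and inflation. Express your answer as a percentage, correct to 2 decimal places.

1.25%

(1 + g_nom) = (1 + g_real)(1 + π), so π = 1.0490 / 1.0360 − 1 = 0.01255.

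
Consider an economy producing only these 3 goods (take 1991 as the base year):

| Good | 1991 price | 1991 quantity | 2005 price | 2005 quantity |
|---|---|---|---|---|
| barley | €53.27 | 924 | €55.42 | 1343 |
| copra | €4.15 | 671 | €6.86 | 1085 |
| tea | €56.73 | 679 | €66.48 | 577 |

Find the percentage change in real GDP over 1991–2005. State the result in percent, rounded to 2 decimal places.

20.16%

Real GDP 1991 = Nominal GDP 1991 = 53.27·924 + 4.15·671 + 56.73·679 = 90525.80.
Real GDP 2005 (at 1991 prices) = 53.27·1343 + 4.15·1085 + 56.73·577 = 108777.57.
Real growth = 108777.57/90525.80 − 1 = 0.2016.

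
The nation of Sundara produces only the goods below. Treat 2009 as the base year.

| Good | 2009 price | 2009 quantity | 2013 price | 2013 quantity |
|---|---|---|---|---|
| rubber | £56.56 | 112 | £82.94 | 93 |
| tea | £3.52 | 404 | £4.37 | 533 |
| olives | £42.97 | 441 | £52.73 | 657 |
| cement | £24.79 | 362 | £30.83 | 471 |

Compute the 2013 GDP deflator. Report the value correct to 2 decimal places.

Nominal GDP 2013 = 82.94·93 + 4.37·533 + 52.73·657 + 30.83·471 = 59207.17.
Real GDP 2013 (at 2009 prices) = 56.56·93 + 3.52·533 + 42.97·657 + 24.79·471 = 47043.62.
Deflator = Nominal/Real × 100 = 59207.17/47043.62 × 100 = 125.856.

125.86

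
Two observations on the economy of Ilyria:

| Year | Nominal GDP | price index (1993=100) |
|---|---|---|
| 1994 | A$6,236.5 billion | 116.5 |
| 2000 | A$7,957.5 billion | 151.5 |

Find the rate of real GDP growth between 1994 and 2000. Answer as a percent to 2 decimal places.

-1.88%

Deflate each year: 1994 → 6236.5/1.165 = 5353.22; 2000 → 7957.5/1.515 = 5252.48.
So real GDP changed by 5252.48/5353.22 − 1 = -0.0188, i.e. -1.88%.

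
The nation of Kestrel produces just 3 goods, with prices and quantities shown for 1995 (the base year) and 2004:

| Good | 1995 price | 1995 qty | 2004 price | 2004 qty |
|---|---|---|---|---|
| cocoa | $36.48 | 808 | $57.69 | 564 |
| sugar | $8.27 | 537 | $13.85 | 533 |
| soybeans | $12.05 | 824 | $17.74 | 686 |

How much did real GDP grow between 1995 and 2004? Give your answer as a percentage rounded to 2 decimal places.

-24.17%

Real GDP 1995 = Nominal GDP 1995 = 36.48·808 + 8.27·537 + 12.05·824 = 43846.03.
Real GDP 2004 (at 1995 prices) = 36.48·564 + 8.27·533 + 12.05·686 = 33248.93.
Real growth = 33248.93/43846.03 − 1 = -0.2417.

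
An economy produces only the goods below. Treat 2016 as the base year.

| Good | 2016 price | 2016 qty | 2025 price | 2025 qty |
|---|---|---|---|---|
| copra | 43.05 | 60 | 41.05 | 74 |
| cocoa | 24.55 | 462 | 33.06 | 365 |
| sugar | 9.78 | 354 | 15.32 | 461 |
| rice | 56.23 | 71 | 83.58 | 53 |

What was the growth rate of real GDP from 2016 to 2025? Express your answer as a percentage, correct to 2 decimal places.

-8.16%

Real GDP 2016 = Nominal GDP 2016 = 43.05·60 + 24.55·462 + 9.78·354 + 56.23·71 = 21379.55.
Real GDP 2025 (at 2016 prices) = 43.05·74 + 24.55·365 + 9.78·461 + 56.23·53 = 19635.22.
Real growth = 19635.22/21379.55 − 1 = -0.0816.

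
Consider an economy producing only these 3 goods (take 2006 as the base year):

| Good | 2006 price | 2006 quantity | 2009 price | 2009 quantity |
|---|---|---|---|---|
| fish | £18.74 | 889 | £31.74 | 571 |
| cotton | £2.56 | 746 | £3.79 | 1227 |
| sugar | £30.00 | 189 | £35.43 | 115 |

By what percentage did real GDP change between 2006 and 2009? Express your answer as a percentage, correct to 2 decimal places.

-28.66%

Real GDP 2006 = Nominal GDP 2006 = 18.74·889 + 2.56·746 + 30.00·189 = 24239.62.
Real GDP 2009 (at 2006 prices) = 18.74·571 + 2.56·1227 + 30.00·115 = 17291.66.
Real growth = 17291.66/24239.62 − 1 = -0.2866.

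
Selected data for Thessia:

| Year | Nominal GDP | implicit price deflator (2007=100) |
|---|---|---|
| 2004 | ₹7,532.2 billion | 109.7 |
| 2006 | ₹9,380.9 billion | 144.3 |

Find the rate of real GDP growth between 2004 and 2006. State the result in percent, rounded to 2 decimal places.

Deflate each year: 2004 → 7532.2/1.097 = 6866.18; 2006 → 9380.9/1.443 = 6500.97.
So real GDP changed by 6500.97/6866.18 − 1 = -0.0532, i.e. -5.32%.

-5.32%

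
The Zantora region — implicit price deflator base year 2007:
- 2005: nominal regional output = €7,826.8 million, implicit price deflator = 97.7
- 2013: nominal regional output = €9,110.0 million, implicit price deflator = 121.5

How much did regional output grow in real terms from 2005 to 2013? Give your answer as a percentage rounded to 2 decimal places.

-6.41%

Real regional output 2005 = 7826.8 / 0.977 = 8011.05.
Real regional output 2013 = 9110.0 / 1.215 = 7497.94.
Real growth = 7497.94 / 8011.05 − 1 = -0.0641.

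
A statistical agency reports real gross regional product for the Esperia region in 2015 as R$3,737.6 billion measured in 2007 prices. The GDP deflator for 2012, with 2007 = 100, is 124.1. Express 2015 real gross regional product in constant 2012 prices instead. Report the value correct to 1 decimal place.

R$4,638.4 billion

Real gross regional product in 2012 prices = Real gross regional product in 2007 prices × (P_2012/P_2007) = 3737.6 × 1.241 = 4638.36.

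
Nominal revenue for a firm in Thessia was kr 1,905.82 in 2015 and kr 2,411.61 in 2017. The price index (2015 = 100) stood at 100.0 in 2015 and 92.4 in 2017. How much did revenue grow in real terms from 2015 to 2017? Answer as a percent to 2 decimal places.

Deflate each year: 2015 → 1905.82/1.000 = 1905.82; 2017 → 2411.61/0.924 = 2609.97.
So real revenue changed by 2609.97/1905.82 − 1 = 0.3695, i.e. 36.95%.

36.95%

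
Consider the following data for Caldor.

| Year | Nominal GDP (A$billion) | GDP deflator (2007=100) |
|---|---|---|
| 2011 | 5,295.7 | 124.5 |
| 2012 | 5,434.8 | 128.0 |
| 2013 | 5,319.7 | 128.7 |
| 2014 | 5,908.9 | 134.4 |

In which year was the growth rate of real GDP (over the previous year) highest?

2014

2012: real = 5434.8/1.280 = 4245.94; growth vs 2011 (4253.57) = -0.18%.
2013: real = 5319.7/1.287 = 4133.41; growth vs 2012 (4245.94) = -2.65%.
2014: real = 5908.9/1.344 = 4396.50; growth vs 2013 (4133.41) = 6.36%.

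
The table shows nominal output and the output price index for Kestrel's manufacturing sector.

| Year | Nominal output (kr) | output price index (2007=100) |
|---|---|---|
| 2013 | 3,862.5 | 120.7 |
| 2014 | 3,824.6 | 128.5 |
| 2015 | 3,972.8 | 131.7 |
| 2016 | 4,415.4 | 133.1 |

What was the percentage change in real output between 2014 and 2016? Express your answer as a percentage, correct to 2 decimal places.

Real output 2014 = 3824.6/1.285 = 2976.34.
Real output 2016 = 4415.4/1.331 = 3317.36.
Change = 3317.36/2976.34 − 1 = 0.1146.

11.46%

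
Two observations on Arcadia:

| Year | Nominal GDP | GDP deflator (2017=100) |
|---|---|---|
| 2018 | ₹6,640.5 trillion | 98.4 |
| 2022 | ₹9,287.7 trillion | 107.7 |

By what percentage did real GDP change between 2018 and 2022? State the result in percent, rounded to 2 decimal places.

Real GDP 2018 = 6640.5 / 0.984 = 6748.48.
Real GDP 2022 = 9287.7 / 1.077 = 8623.68.
Real growth = 8623.68 / 6748.48 − 1 = 0.2779.

27.79%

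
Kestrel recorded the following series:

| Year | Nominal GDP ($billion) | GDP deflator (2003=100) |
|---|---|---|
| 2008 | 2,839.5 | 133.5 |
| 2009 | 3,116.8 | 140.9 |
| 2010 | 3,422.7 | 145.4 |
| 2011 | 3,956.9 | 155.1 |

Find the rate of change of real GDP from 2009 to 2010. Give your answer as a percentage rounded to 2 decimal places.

Real GDP 2009 = 3116.8/1.409 = 2212.07.
Real GDP 2010 = 3422.7/1.454 = 2353.99.
Change = 2353.99/2212.07 − 1 = 0.0642.

6.42%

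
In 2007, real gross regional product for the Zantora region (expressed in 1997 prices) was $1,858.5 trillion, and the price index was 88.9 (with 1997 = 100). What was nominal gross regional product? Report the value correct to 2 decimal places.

Nominal gross regional product = Real × (price index/100) = 1858.5 × 0.889 = 1652.21.

$1,652.21 trillion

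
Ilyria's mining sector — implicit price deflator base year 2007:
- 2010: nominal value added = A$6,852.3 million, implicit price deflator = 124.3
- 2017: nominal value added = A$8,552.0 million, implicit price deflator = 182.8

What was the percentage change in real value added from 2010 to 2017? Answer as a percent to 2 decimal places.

-15.14%

Deflate each year: 2010 → 6852.3/1.243 = 5512.71; 2017 → 8552.0/1.828 = 4678.34.
So real value added changed by 4678.34/5512.71 − 1 = -0.1514, i.e. -15.14%.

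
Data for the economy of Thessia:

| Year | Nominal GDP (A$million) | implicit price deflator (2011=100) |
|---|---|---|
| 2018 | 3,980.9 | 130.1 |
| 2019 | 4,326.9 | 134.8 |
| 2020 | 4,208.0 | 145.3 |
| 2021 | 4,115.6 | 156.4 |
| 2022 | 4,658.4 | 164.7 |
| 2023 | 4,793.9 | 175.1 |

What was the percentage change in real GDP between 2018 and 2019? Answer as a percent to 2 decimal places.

4.90%

Real GDP 2018 = 3980.9/1.301 = 3059.88.
Real GDP 2019 = 4326.9/1.348 = 3209.87.
Change = 3209.87/3059.88 − 1 = 0.0490.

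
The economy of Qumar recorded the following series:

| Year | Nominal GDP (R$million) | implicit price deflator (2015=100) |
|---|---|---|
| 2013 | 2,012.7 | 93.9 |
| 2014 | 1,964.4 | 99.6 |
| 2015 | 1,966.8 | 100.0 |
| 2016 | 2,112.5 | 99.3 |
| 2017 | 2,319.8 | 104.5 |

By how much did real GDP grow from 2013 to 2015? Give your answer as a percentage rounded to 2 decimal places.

-8.24%

Real GDP 2013 = 2012.7/0.939 = 2143.45.
Real GDP 2015 = 1966.8/1.000 = 1966.80.
Change = 1966.80/2143.45 − 1 = -0.0824.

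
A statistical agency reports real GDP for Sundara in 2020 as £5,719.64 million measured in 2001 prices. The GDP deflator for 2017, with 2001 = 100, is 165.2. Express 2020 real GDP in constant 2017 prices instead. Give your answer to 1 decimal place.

£9,448.8 million

Real GDP in 2017 prices = Real GDP in 2001 prices × (P_2017/P_2001) = 5719.64 × 1.652 = 9448.85.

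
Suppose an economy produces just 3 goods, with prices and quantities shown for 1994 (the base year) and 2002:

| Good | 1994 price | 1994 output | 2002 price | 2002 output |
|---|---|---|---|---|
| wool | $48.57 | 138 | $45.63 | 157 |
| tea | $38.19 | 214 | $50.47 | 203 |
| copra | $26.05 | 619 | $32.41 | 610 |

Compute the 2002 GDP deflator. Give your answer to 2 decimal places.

118.90

Nominal GDP 2002 = 45.63·157 + 50.47·203 + 32.41·610 = 37179.42.
Real GDP 2002 (at 1994 prices) = 48.57·157 + 38.19·203 + 26.05·610 = 31268.56.
Deflator = Nominal/Real × 100 = 37179.42/31268.56 × 100 = 118.904.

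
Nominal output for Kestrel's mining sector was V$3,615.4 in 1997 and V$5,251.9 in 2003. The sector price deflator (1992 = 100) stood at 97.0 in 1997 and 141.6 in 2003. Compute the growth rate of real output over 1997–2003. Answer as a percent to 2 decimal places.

-0.49%

Deflate each year: 1997 → 3615.4/0.970 = 3727.22; 2003 → 5251.9/1.416 = 3708.97.
So real output changed by 3708.97/3727.22 − 1 = -0.0049, i.e. -0.49%.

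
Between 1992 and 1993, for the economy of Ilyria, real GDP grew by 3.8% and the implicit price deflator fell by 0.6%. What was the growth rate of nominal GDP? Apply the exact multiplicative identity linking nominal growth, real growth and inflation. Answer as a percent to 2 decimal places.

3.18%

(1 + g_nom) = (1 + g_real)(1 + π) = 1.0380 × 0.9940 = 1.03177.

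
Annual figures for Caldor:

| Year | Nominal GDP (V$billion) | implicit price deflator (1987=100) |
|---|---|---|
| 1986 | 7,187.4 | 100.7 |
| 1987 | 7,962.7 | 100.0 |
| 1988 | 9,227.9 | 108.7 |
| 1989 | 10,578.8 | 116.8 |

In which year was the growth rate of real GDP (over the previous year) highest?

1987: real = 7962.7/1.000 = 7962.70; growth vs 1986 (7137.44) = 11.56%.
1988: real = 9227.9/1.087 = 8489.33; growth vs 1987 (7962.70) = 6.61%.
1989: real = 10578.8/1.168 = 9057.19; growth vs 1988 (8489.33) = 6.69%.

1987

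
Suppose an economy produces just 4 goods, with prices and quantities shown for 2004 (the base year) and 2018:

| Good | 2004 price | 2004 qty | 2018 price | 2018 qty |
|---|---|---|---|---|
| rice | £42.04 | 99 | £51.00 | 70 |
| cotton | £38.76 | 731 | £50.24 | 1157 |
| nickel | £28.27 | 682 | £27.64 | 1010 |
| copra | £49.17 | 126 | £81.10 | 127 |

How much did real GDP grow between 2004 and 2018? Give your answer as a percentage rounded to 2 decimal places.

42.46%

Real GDP 2004 = Nominal GDP 2004 = 42.04·99 + 38.76·731 + 28.27·682 + 49.17·126 = 57971.08.
Real GDP 2018 (at 2004 prices) = 42.04·70 + 38.76·1157 + 28.27·1010 + 49.17·127 = 82585.41.
Real growth = 82585.41/57971.08 − 1 = 0.4246.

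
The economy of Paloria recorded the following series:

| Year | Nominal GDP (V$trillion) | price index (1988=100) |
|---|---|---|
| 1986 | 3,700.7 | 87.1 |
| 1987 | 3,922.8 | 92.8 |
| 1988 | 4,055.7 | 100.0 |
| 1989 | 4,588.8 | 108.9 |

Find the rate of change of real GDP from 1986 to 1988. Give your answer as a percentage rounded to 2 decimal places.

Real GDP 1986 = 3700.7/0.871 = 4248.79.
Real GDP 1988 = 4055.7/1.000 = 4055.70.
Change = 4055.70/4248.79 − 1 = -0.0454.

-4.54%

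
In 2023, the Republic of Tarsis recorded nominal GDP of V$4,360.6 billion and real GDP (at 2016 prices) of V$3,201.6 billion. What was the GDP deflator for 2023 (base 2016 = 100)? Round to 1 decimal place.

136.2

GDP deflator = (Nominal / Real) × 100 = 4360.6 / 3201.6 × 100 = 136.20.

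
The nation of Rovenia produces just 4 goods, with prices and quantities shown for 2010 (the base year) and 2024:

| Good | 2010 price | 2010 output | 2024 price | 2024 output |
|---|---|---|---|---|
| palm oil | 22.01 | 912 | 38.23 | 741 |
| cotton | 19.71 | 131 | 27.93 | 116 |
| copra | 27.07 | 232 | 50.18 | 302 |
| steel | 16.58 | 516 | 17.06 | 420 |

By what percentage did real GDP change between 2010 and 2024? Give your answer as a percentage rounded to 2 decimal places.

-10.02%

Real GDP 2010 = Nominal GDP 2010 = 22.01·912 + 19.71·131 + 27.07·232 + 16.58·516 = 37490.65.
Real GDP 2024 (at 2010 prices) = 22.01·741 + 19.71·116 + 27.07·302 + 16.58·420 = 33734.51.
Real growth = 33734.51/37490.65 − 1 = -0.1002.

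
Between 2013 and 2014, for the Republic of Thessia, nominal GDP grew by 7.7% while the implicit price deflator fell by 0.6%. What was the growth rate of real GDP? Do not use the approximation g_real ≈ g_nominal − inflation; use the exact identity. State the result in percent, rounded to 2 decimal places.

8.35%

(1 + g_nom) = (1 + g_real)(1 + π), so g_real = 1.0770 / 0.9940 − 1 = 0.08350.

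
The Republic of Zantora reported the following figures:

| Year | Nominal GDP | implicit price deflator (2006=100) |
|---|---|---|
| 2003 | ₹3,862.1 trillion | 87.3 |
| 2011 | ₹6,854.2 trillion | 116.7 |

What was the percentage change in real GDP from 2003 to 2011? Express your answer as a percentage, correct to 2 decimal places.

Deflate each year: 2003 → 3862.1/0.873 = 4423.94; 2011 → 6854.2/1.167 = 5873.35.
So real GDP changed by 5873.35/4423.94 − 1 = 0.3276, i.e. 32.76%.

32.76%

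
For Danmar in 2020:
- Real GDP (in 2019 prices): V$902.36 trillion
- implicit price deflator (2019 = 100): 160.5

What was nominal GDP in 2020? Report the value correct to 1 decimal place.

V$1,448.3 trillion

Nominal GDP = Real × (implicit price deflator/100) = 902.36 × 1.605 = 1448.29.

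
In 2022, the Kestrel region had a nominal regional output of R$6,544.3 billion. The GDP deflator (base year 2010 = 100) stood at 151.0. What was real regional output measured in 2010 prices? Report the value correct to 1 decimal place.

Real regional output = Nominal / (GDP deflator/100) = 6544.3 / 1.510 = 4333.97.

R$4,334.0 billion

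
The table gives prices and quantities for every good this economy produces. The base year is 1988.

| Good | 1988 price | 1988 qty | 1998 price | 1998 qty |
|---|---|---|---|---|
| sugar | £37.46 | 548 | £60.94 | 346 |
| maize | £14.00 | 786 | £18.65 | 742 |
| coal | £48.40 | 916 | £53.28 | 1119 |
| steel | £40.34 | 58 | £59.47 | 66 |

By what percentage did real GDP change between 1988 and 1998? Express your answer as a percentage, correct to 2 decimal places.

2.51%

Real GDP 1988 = Nominal GDP 1988 = 37.46·548 + 14.00·786 + 48.40·916 + 40.34·58 = 78206.20.
Real GDP 1998 (at 1988 prices) = 37.46·346 + 14.00·742 + 48.40·1119 + 40.34·66 = 80171.20.
Real growth = 80171.20/78206.20 − 1 = 0.0251.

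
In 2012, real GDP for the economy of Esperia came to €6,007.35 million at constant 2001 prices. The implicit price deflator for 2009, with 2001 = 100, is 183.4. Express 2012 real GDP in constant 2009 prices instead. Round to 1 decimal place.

€11,017.5 million

Real GDP in 2009 prices = Real GDP in 2001 prices × (P_2009/P_2001) = 6007.35 × 1.834 = 11017.48.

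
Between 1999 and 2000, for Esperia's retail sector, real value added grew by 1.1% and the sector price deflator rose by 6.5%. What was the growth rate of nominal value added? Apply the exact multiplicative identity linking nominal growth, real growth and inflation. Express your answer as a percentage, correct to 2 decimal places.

7.67%

(1 + g_nom) = (1 + g_real)(1 + π) = 1.0110 × 1.0650 = 1.07672.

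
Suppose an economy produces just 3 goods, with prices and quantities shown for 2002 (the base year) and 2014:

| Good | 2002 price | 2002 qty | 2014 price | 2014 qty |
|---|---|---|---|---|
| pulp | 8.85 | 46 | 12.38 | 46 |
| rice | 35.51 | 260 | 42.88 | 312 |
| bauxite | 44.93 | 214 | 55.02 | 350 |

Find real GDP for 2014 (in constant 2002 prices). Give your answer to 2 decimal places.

Real GDP 2014 = Σ (p_2002 × q_2014) = 8.85·46 + 35.51·312 + 44.93·350 = 27211.72.

27211.72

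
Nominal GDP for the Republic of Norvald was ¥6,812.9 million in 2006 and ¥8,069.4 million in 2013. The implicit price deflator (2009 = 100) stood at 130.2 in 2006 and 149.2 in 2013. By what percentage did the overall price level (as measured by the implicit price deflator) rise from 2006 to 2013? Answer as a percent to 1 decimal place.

14.6%

Price-level change = 149.2 / 130.2 − 1 = 0.1459.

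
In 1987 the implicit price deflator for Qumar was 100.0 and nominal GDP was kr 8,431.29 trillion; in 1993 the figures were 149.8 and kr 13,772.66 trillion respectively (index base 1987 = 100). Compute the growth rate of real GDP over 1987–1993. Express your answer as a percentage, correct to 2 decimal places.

9.05%

Deflate each year: 1987 → 8431.29/1.000 = 8431.29; 1993 → 13772.66/1.498 = 9194.03.
So real GDP changed by 9194.03/8431.29 − 1 = 0.0905, i.e. 9.05%.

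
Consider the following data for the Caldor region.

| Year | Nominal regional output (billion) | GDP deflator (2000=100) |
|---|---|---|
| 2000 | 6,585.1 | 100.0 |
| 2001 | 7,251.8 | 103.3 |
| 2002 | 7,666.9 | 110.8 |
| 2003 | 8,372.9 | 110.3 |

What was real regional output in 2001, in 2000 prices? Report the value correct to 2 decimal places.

Real regional output 2001 = 7251.8 / 1.033 = 7020.14.

7,020.14 billion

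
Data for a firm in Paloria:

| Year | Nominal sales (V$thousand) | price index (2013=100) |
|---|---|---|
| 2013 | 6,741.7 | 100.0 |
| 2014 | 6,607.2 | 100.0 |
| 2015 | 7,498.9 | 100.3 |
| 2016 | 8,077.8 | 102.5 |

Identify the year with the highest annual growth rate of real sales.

2015

2014: real = 6607.2/1.000 = 6607.20; growth vs 2013 (6741.70) = -2.00%.
2015: real = 7498.9/1.003 = 7476.47; growth vs 2014 (6607.20) = 13.16%.
2016: real = 8077.8/1.025 = 7880.78; growth vs 2015 (7476.47) = 5.41%.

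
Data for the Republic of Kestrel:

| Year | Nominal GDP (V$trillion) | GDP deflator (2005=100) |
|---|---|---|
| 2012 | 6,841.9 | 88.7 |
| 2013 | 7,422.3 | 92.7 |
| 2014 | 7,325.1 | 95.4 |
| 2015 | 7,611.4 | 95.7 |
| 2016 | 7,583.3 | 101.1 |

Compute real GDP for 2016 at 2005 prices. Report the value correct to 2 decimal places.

V$7,500.79 trillion

Real GDP 2016 = 7583.3 / 1.011 = 7500.79.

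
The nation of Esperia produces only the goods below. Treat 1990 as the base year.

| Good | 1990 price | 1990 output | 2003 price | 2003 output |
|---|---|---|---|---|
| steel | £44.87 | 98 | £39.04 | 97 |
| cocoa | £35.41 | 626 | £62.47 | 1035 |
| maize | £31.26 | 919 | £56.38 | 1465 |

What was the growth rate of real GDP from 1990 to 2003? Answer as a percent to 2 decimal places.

Real GDP 1990 = Nominal GDP 1990 = 44.87·98 + 35.41·626 + 31.26·919 = 55291.86.
Real GDP 2003 (at 1990 prices) = 44.87·97 + 35.41·1035 + 31.26·1465 = 86797.64.
Real growth = 86797.64/55291.86 − 1 = 0.5698.

56.98%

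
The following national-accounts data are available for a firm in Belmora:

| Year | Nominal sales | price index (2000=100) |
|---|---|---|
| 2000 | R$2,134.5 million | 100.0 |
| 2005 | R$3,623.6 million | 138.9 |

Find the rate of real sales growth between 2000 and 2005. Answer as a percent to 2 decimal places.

22.22%

Real sales 2000 = 2134.5 / 1.000 = 2134.50.
Real sales 2005 = 3623.6 / 1.389 = 2608.78.
Real growth = 2608.78 / 2134.50 − 1 = 0.2222.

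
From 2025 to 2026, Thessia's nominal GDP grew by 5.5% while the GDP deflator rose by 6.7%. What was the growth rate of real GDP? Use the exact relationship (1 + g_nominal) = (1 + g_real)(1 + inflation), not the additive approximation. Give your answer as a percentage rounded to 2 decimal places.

-1.12%

(1 + g_nom) = (1 + g_real)(1 + π), so g_real = 1.0550 / 1.0670 − 1 = -0.01125.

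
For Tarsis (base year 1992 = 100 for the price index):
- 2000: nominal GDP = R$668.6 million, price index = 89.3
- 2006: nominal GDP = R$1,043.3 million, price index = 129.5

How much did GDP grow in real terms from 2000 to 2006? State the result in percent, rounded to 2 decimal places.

Real GDP 2000 = 668.6 / 0.893 = 748.71.
Real GDP 2006 = 1043.3 / 1.295 = 805.64.
Real growth = 805.64 / 748.71 − 1 = 0.0760.

7.60%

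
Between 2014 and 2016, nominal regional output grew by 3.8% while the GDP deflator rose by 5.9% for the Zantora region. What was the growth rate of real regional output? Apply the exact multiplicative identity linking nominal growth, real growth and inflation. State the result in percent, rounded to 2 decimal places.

(1 + g_nom) = (1 + g_real)(1 + π), so g_real = 1.0380 / 1.0590 − 1 = -0.01983.

-1.98%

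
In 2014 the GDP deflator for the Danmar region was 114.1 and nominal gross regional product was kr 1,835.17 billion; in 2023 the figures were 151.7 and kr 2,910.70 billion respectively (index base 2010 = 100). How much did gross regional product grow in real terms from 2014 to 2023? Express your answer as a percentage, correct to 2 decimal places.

19.29%

Real gross regional product 2014 = 1835.17 / 1.141 = 1608.39.
Real gross regional product 2023 = 2910.70 / 1.517 = 1918.72.
Real growth = 1918.72 / 1608.39 − 1 = 0.1929.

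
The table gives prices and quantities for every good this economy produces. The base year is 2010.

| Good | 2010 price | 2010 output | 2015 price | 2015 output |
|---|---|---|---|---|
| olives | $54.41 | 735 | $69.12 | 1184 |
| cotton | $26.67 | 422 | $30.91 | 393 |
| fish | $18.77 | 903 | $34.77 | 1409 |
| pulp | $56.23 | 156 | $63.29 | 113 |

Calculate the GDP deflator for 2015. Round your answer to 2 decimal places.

139.39

Nominal GDP 2015 = 69.12·1184 + 30.91·393 + 34.77·1409 + 63.29·113 = 150128.41.
Real GDP 2015 (at 2010 prices) = 54.41·1184 + 26.67·393 + 18.77·1409 + 56.23·113 = 107703.67.
Deflator = Nominal/Real × 100 = 150128.41/107703.67 × 100 = 139.390.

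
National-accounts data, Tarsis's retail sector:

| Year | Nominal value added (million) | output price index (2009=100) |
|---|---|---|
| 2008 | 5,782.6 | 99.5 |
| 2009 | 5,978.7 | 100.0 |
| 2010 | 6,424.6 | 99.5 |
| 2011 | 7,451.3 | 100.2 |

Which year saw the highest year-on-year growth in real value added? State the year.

2011

2009: real = 5978.7/1.000 = 5978.70; growth vs 2008 (5811.66) = 2.87%.
2010: real = 6424.6/0.995 = 6456.88; growth vs 2009 (5978.70) = 8.00%.
2011: real = 7451.3/1.002 = 7436.43; growth vs 2010 (6456.88) = 15.17%.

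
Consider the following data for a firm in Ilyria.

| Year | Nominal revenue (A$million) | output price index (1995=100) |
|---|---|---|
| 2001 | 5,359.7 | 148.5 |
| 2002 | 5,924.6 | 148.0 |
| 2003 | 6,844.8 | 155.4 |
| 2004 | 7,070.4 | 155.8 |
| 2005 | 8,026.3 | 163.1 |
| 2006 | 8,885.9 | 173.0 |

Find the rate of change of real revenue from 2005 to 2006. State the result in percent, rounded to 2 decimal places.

Real revenue 2005 = 8026.3/1.631 = 4921.09.
Real revenue 2006 = 8885.9/1.730 = 5136.36.
Change = 5136.36/4921.09 − 1 = 0.0437.

4.37%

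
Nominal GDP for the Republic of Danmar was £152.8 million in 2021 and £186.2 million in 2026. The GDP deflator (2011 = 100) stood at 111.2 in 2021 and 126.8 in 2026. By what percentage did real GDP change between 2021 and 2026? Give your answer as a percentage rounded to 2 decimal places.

Deflate each year: 2021 → 152.8/1.112 = 137.41; 2026 → 186.2/1.268 = 146.85.
So real GDP changed by 146.85/137.41 − 1 = 0.0687, i.e. 6.87%.

6.87%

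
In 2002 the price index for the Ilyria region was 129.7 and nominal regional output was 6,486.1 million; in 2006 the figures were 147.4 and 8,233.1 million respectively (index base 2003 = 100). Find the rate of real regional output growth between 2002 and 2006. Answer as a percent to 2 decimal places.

11.69%

Deflate each year: 2002 → 6486.1/1.297 = 5000.85; 2006 → 8233.1/1.474 = 5585.55.
So real regional output changed by 5585.55/5000.85 − 1 = 0.1169, i.e. 11.69%.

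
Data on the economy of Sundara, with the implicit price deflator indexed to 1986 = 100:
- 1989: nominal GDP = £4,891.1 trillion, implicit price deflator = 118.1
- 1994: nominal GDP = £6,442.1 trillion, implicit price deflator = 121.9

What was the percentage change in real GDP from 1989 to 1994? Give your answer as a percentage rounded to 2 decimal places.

Real GDP 1989 = 4891.1 / 1.181 = 4141.49.
Real GDP 1994 = 6442.1 / 1.219 = 5284.74.
Real growth = 5284.74 / 4141.49 − 1 = 0.2760.

27.60%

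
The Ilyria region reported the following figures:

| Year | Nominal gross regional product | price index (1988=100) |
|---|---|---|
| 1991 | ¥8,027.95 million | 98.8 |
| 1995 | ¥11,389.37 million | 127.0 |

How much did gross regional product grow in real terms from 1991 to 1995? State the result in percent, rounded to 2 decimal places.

10.37%

Deflate each year: 1991 → 8027.95/0.988 = 8125.46; 1995 → 11389.37/1.270 = 8968.01.
So real gross regional product changed by 8968.01/8125.46 − 1 = 0.1037, i.e. 10.37%.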